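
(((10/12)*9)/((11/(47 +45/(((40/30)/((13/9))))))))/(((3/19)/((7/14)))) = 36385/176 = 206.73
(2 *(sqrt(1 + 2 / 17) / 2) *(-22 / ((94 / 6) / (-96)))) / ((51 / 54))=114048 *sqrt(323) / 13583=150.90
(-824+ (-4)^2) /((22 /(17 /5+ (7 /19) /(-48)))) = -1562369 /12540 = -124.59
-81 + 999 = 918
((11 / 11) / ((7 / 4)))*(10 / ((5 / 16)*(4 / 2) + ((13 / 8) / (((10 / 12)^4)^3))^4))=1136868377216160297393798828125000000 / 8767336311108200527960097482579830269411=0.00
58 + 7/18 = 1051/18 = 58.39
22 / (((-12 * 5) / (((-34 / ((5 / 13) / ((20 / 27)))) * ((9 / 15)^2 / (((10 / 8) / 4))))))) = 155584 / 5625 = 27.66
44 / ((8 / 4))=22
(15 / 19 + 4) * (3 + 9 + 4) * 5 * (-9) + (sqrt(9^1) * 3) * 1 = -65349 / 19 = -3439.42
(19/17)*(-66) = -1254/17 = -73.76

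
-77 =-77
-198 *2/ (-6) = 66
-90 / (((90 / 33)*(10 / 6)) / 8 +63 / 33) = -3960 / 109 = -36.33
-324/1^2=-324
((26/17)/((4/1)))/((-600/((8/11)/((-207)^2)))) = -13/1201914450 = -0.00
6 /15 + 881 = 4407 /5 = 881.40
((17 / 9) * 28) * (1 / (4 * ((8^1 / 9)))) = 119 / 8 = 14.88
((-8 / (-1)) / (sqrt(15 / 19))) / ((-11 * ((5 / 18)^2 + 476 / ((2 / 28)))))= -864 * sqrt(285) / 118753855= -0.00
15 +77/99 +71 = 781/9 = 86.78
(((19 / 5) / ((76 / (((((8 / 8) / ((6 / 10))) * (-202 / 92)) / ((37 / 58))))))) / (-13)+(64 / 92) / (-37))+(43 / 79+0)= 5742715 / 10487724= 0.55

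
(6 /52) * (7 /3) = 7 /26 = 0.27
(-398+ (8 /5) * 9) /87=-1918 /435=-4.41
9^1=9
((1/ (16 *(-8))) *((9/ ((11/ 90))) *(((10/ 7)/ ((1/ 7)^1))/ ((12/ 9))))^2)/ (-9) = 264.76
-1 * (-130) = 130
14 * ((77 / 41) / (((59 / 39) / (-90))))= -3783780 / 2419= -1564.19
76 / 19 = 4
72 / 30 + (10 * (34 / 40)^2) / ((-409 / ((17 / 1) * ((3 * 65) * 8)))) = -953127 / 2045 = -466.08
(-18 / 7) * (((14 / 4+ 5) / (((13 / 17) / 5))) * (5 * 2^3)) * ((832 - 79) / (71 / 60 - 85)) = 23502636000 / 457639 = 51356.28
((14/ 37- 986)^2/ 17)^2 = 3265450053.98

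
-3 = -3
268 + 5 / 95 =5093 / 19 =268.05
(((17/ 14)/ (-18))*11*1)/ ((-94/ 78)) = 2431/ 3948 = 0.62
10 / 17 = 0.59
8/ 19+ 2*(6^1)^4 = 49256/ 19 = 2592.42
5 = 5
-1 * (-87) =87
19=19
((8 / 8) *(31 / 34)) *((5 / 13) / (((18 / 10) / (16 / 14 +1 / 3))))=24025 / 83538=0.29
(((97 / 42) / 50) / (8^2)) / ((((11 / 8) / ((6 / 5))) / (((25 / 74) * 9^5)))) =5727753 / 455840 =12.57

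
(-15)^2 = 225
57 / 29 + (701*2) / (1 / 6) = 244005 / 29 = 8413.97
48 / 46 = 24 / 23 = 1.04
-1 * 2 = -2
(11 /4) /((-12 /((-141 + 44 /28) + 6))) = 30.58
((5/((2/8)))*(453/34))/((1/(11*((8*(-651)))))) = -259514640/17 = -15265567.06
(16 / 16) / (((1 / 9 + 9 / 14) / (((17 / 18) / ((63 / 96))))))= 544 / 285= 1.91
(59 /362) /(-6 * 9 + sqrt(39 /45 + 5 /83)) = -1983285 /656897146 -59 * sqrt(1436730) /1313794292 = -0.00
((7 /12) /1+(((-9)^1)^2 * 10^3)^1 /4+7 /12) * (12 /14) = 121507 /7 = 17358.14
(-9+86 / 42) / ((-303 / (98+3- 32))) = 1.58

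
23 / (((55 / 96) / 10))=4416 / 11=401.45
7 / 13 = 0.54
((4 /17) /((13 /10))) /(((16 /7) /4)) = 0.32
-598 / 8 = -299 / 4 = -74.75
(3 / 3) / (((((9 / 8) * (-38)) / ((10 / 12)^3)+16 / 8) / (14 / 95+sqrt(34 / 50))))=-25 * sqrt(17) / 8984-175 / 85348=-0.01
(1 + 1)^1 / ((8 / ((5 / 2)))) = 5 / 8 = 0.62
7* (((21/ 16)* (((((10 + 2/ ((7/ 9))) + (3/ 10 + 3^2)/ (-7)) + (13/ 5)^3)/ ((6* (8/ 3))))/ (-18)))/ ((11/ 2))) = -117677/ 704000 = -0.17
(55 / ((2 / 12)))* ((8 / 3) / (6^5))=55 / 486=0.11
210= 210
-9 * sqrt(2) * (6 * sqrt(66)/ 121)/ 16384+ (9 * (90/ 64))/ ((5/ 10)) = 405/ 16-27 * sqrt(33)/ 495616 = 25.31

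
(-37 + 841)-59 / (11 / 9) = 8313 / 11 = 755.73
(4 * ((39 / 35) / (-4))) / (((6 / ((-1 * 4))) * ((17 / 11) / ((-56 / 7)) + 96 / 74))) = 84656 / 125825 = 0.67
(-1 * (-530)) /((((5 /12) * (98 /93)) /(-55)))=-3253140 /49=-66390.61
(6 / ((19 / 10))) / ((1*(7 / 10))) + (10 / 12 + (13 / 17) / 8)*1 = 295207 / 54264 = 5.44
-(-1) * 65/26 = 5/2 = 2.50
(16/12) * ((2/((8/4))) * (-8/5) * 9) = -96/5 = -19.20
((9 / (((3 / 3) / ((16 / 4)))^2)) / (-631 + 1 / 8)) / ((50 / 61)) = -35136 / 126175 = -0.28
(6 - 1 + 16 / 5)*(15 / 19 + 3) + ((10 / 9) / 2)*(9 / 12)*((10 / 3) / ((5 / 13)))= 59311 / 1710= 34.68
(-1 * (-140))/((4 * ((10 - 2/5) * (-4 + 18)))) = 25/96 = 0.26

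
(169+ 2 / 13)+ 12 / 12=2212 / 13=170.15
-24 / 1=-24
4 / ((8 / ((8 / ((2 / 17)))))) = 34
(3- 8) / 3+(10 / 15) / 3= -13 / 9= -1.44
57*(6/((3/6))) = 684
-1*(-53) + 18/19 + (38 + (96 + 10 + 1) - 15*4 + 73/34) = 91147/646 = 141.09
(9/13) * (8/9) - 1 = -5/13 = -0.38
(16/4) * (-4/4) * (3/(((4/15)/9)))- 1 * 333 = -738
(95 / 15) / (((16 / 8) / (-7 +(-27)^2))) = 2286.33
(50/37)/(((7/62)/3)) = 9300/259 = 35.91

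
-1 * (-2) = 2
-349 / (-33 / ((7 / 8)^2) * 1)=17101 / 2112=8.10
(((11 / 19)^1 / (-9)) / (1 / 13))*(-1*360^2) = 2059200 / 19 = 108378.95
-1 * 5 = -5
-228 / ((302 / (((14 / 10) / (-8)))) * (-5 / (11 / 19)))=-231 / 15100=-0.02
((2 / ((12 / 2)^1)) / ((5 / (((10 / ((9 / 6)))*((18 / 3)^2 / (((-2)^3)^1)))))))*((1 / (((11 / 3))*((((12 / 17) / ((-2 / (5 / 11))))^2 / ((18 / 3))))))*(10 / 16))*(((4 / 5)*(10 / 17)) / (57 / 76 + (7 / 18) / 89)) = -599148 / 12085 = -49.58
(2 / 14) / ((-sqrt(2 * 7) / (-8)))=4 * sqrt(14) / 49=0.31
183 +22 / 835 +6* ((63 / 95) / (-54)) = 2902544 / 15865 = 182.95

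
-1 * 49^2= -2401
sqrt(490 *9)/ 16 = 21 *sqrt(10)/ 16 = 4.15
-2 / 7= -0.29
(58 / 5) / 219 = 58 / 1095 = 0.05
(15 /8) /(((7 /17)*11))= 255 /616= 0.41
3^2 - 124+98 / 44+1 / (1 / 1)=-2459 / 22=-111.77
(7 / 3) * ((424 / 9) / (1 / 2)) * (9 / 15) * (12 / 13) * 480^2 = 364707840 / 13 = 28054449.23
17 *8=136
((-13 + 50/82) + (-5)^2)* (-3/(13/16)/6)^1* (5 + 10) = -62040/533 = -116.40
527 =527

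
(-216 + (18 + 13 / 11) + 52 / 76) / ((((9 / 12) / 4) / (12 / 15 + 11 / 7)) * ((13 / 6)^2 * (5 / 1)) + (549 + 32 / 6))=-217749504 / 617485693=-0.35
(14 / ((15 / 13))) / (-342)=-91 / 2565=-0.04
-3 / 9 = -0.33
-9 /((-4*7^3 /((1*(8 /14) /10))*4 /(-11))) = -99 /96040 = -0.00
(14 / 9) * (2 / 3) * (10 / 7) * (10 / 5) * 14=1120 / 27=41.48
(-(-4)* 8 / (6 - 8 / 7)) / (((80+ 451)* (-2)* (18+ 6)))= -7 / 27081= -0.00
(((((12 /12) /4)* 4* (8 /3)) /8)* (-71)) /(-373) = 0.06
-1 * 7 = -7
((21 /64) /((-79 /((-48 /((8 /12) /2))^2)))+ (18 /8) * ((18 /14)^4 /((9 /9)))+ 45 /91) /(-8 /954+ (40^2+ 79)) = -373954751325 /7899316247732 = -0.05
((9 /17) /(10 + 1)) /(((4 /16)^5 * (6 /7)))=10752 /187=57.50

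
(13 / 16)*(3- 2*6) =-117 / 16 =-7.31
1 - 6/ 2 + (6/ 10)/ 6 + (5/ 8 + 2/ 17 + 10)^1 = 6013/ 680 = 8.84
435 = 435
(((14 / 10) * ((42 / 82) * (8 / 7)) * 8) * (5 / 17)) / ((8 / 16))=2688 / 697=3.86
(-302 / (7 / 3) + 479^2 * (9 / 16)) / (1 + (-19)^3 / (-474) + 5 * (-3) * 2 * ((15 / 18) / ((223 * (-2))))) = 763183608237 / 91906304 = 8303.93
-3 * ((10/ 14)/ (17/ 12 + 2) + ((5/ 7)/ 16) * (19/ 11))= -6195/ 7216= -0.86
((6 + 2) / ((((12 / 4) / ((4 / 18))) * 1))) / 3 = 16 / 81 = 0.20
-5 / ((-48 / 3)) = 5 / 16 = 0.31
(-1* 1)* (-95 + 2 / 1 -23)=116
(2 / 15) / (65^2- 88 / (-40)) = 1 / 31704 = 0.00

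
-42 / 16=-21 / 8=-2.62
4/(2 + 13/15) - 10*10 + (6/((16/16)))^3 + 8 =5392/43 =125.40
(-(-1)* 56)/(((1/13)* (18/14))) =5096/9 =566.22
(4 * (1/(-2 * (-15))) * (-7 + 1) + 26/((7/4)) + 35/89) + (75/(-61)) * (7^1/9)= 7692254/570045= 13.49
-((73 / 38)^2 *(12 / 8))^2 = -255584169 / 8340544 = -30.64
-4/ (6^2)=-0.11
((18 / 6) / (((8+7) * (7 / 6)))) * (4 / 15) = 0.05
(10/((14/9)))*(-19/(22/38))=-16245/77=-210.97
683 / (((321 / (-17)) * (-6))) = 11611 / 1926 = 6.03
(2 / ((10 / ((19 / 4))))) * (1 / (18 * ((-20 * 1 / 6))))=-19 / 1200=-0.02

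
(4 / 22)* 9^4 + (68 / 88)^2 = 577657 / 484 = 1193.51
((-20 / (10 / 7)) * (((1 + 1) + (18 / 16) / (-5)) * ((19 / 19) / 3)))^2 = 247009 / 3600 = 68.61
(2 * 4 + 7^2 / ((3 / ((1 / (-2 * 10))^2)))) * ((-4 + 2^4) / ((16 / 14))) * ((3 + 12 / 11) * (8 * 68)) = 10334079 / 55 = 187892.35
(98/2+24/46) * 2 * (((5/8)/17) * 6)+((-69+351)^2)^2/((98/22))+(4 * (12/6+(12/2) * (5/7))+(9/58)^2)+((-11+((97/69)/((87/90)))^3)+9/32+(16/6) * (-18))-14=660566570726367067795/465289829984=1419688392.39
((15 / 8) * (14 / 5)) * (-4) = -21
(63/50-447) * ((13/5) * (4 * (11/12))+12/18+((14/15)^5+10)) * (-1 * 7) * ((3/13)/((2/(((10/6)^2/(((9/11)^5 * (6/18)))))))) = 10228745190467419/59787112500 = 171086.12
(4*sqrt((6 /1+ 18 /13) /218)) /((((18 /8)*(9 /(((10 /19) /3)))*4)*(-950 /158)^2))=199712*sqrt(4251) /295220791125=0.00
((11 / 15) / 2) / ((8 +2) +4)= 11 / 420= 0.03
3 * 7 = 21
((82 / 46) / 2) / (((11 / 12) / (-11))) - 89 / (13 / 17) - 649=-232048 / 299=-776.08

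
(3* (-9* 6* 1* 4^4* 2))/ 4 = -20736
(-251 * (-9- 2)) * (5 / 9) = 13805 / 9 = 1533.89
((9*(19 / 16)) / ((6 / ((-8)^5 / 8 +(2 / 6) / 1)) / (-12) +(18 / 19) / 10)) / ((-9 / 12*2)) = -22178035 / 295268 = -75.11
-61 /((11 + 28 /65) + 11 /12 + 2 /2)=-4.57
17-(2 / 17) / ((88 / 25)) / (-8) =101753 / 5984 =17.00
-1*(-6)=6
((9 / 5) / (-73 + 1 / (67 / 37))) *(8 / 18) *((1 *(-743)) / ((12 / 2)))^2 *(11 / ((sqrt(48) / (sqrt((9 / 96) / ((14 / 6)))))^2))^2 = -4475461243 / 311749509120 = -0.01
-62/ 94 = -31/ 47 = -0.66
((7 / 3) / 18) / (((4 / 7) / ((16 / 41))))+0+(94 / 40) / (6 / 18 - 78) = 300593 / 5158620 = 0.06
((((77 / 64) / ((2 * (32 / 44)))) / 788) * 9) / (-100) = -7623 / 80691200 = -0.00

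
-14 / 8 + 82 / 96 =-43 / 48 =-0.90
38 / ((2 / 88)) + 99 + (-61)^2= 5492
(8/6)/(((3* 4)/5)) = 0.56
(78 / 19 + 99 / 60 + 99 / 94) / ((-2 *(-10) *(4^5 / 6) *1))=364797 / 182886400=0.00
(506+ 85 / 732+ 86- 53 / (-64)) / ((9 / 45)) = 34722815 / 11712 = 2964.72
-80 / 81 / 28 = -20 / 567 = -0.04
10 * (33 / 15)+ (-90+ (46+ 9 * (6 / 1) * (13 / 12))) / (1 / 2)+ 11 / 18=929 / 18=51.61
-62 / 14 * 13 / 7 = -403 / 49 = -8.22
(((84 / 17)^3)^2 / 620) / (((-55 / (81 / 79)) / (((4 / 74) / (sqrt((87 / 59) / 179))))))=-4742523426816 * sqrt(918807) / 17442740879881075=-0.26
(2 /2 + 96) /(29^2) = 97 /841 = 0.12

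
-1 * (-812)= 812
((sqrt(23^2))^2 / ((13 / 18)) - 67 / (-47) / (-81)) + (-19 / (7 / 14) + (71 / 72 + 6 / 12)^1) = 275538193 / 395928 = 695.93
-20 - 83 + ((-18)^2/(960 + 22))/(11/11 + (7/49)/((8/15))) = -3581611/34861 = -102.74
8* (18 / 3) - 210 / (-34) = 54.18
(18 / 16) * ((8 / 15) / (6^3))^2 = 1 / 145800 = 0.00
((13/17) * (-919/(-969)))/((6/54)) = 35841/5491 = 6.53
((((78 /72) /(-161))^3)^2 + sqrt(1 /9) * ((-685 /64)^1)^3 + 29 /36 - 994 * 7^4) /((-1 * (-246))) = -9703.26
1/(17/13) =13/17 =0.76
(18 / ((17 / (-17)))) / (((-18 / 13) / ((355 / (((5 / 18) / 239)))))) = 3970746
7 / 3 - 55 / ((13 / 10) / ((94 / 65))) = -29837 / 507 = -58.85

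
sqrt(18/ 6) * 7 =12.12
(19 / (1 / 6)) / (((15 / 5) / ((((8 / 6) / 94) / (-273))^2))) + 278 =411915671774 / 1481711049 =278.00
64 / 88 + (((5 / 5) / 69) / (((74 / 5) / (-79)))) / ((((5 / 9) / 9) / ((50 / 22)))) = -39709 / 18722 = -2.12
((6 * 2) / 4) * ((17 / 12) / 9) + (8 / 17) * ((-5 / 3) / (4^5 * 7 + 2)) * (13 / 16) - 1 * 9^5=-59048.53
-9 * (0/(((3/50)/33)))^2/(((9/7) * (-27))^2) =0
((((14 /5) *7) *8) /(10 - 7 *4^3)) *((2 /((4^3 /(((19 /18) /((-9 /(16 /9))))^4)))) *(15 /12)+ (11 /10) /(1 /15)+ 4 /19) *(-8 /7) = 8034590951166752 /1175189301297441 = 6.84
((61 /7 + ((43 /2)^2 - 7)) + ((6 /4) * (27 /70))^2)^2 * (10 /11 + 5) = 1076591753485573 /845152000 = 1273843.94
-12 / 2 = -6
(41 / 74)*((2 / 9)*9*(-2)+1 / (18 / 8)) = -656 / 333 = -1.97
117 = 117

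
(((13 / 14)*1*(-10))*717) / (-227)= 46605 / 1589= 29.33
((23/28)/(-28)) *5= -115/784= -0.15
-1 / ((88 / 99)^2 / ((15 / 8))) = -1215 / 512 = -2.37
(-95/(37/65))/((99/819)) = -561925/407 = -1380.65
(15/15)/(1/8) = 8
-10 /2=-5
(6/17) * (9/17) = 54/289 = 0.19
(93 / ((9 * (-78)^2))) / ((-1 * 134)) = -31 / 2445768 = -0.00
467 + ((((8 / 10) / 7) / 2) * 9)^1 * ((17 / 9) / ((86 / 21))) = 100456 / 215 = 467.24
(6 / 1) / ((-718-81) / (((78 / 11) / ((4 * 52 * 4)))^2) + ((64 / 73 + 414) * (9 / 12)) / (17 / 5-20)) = -654372 / 1199675513233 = -0.00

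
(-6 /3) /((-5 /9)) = 18 /5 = 3.60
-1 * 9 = -9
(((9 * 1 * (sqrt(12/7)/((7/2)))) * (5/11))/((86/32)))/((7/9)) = 25920 * sqrt(21)/162239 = 0.73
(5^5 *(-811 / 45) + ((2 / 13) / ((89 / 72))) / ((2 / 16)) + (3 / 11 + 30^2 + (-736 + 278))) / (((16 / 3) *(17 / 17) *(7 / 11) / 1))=-400014052 / 24297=-16463.52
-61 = -61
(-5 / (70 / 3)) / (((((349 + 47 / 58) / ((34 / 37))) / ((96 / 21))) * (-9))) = 31552 / 110351871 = 0.00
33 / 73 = 0.45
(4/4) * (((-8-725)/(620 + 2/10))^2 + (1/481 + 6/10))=46228760173/23126963405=2.00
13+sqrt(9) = 16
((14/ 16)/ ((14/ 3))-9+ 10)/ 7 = 19/ 112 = 0.17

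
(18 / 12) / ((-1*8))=-3 / 16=-0.19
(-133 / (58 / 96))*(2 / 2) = -6384 / 29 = -220.14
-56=-56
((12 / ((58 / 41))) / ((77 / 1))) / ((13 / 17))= 4182 / 29029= 0.14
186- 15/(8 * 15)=1487/8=185.88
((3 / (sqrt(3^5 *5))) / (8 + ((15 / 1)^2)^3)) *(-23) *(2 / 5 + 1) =-161 *sqrt(15) / 2562892425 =-0.00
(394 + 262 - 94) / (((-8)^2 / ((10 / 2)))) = 1405 / 32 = 43.91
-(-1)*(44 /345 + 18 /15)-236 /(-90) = 4088 /1035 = 3.95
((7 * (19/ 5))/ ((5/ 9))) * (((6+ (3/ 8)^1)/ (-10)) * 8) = -61047/ 250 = -244.19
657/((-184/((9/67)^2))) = -53217/825976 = -0.06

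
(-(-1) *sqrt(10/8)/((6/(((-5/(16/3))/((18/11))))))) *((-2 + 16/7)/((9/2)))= -55 *sqrt(5)/18144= -0.01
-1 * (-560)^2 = -313600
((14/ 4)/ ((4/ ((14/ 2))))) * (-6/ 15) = -49/ 20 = -2.45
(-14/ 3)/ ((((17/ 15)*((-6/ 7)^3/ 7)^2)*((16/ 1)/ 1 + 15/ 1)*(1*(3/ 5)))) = -1008840175/ 36881568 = -27.35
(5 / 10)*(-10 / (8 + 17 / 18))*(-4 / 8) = 45 / 161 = 0.28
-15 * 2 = -30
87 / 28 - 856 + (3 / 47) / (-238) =-19080925 / 22372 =-852.89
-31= -31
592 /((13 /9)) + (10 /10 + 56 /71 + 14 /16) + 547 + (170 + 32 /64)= 8343993 /7384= 1130.01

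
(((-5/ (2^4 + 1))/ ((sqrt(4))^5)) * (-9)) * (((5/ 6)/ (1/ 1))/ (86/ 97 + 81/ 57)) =138225/ 4627264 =0.03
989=989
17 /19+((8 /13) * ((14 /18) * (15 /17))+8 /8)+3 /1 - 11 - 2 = -96782 /12597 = -7.68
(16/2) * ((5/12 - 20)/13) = -470/39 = -12.05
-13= -13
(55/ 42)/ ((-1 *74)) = -0.02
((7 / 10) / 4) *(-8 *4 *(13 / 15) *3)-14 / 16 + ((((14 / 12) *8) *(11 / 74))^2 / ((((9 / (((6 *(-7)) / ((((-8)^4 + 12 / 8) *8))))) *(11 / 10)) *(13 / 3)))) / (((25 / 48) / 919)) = -24719275637 / 1591051800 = -15.54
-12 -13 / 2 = -37 / 2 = -18.50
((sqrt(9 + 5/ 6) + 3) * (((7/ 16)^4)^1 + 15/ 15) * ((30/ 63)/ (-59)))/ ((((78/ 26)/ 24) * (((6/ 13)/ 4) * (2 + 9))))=-4415905 * sqrt(354)/ 502419456 - 4415905/ 27912192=-0.32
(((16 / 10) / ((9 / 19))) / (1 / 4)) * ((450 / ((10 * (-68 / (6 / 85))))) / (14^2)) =-228 / 70805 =-0.00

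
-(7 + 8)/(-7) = 15/7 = 2.14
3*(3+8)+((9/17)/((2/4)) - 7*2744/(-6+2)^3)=45449/136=334.18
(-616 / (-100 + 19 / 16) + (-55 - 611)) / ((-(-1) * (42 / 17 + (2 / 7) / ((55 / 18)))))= -200794825 / 780363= -257.31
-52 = -52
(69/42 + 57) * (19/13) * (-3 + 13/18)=-639559/3276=-195.23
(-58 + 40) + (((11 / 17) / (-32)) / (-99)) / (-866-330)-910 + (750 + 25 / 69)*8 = 29716657151 / 5855616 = 5074.90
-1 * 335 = -335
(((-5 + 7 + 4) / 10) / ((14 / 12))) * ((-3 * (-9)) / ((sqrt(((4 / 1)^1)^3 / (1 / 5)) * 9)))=27 * sqrt(5) / 700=0.09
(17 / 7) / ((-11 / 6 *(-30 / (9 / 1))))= 153 / 385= 0.40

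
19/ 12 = 1.58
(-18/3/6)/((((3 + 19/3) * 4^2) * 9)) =-1/1344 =-0.00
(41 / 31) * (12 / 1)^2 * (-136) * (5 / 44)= -1003680 / 341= -2943.34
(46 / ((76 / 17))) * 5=1955 / 38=51.45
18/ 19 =0.95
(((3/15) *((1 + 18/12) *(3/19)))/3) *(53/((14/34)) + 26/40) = 18111/5320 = 3.40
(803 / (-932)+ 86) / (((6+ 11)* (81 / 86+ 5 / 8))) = 6824014 / 2134979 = 3.20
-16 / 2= -8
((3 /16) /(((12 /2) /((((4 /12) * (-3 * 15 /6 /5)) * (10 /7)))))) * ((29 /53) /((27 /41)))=-5945 /320544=-0.02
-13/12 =-1.08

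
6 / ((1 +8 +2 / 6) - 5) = 18 / 13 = 1.38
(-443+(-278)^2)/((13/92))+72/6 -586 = 543223.85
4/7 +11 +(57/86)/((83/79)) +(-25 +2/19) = -12049637/949354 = -12.69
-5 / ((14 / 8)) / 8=-5 / 14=-0.36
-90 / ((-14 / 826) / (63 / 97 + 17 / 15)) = 918276 / 97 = 9466.76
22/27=0.81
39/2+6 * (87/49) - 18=1191/98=12.15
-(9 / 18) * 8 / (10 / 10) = -4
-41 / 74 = -0.55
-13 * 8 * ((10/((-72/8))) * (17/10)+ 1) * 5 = 4160/9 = 462.22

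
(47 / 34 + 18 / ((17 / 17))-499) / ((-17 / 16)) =130456 / 289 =451.40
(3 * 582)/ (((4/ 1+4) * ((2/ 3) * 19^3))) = 0.05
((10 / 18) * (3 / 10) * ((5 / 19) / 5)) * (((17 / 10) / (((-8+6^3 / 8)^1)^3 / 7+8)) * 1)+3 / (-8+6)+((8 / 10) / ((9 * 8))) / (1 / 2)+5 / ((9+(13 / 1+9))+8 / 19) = -229843261 / 174304100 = -1.32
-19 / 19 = -1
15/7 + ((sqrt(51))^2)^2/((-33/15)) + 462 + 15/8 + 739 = 14011/616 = 22.75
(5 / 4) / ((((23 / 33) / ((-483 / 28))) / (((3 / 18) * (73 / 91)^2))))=-879285 / 264992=-3.32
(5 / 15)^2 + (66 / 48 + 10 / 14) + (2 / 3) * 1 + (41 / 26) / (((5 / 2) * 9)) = 96221 / 32760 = 2.94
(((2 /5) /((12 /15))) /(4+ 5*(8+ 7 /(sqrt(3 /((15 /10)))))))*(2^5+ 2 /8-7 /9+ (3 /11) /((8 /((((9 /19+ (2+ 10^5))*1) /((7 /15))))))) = 772834193 /6336918-3864170965*sqrt(2) /79664112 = 53.36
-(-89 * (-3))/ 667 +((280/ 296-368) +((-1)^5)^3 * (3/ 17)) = -154236939/ 419543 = -367.63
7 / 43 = 0.16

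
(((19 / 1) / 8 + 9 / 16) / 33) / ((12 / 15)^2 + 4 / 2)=1175 / 34848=0.03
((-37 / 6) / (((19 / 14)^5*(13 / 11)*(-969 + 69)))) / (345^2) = 27361796 / 2586147672493125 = 0.00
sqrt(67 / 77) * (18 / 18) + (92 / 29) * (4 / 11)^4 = 23552 / 424589 + sqrt(5159) / 77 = 0.99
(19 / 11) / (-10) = -19 / 110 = -0.17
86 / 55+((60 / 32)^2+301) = 306.08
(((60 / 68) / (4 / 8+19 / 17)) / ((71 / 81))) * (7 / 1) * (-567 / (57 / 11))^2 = 52153.69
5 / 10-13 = -25 / 2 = -12.50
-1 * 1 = -1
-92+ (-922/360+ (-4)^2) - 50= -23141/180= -128.56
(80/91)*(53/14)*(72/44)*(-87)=-3319920/7007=-473.80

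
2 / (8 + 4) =1 / 6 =0.17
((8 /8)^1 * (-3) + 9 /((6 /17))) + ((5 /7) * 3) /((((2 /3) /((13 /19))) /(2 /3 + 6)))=9885 /266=37.16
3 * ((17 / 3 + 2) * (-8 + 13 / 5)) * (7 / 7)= -621 / 5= -124.20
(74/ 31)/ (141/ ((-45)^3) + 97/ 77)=86538375/ 45612718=1.90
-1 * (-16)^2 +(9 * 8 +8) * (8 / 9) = -1664 / 9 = -184.89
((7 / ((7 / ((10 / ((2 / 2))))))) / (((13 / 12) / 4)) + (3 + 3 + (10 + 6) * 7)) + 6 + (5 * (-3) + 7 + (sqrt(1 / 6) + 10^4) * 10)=100157.01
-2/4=-1/2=-0.50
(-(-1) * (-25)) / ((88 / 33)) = -75 / 8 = -9.38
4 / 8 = 1 / 2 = 0.50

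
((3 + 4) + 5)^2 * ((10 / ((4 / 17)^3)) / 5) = 44217 / 2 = 22108.50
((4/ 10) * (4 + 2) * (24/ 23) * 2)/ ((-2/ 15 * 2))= -432/ 23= -18.78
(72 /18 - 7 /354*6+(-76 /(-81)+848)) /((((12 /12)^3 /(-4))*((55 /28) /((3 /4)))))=-22823500 /17523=-1302.49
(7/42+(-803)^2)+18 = 3868963/6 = 644827.17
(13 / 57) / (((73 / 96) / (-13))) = -5408 / 1387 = -3.90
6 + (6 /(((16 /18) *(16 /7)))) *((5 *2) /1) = 1137 /32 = 35.53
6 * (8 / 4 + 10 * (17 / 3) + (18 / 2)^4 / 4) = 20387 / 2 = 10193.50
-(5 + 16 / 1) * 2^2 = -84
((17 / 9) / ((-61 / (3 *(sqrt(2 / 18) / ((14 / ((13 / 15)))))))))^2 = 48841 / 13291784100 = 0.00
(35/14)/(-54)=-5/108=-0.05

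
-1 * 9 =-9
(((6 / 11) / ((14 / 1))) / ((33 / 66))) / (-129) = -2 / 3311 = -0.00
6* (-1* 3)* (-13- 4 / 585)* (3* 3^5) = 11093922 / 65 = 170675.72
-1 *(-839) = 839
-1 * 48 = -48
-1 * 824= -824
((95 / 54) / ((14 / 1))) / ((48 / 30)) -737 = -4456901 / 6048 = -736.92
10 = 10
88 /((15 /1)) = 88 /15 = 5.87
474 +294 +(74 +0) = 842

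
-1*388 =-388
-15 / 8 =-1.88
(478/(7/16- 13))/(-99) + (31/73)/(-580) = 323199451/842523660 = 0.38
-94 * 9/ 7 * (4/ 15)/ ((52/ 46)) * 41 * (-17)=19871.39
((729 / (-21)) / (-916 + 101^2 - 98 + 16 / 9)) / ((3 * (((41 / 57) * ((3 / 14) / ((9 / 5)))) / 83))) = -20693394 / 16953295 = -1.22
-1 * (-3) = 3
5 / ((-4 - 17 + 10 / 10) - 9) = -5 / 29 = -0.17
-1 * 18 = -18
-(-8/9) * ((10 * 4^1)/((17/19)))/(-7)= -6080/1071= -5.68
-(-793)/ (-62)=-793/ 62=-12.79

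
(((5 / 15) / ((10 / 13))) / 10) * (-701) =-9113 / 300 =-30.38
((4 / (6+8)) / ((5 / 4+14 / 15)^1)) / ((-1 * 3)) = -40 / 917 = -0.04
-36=-36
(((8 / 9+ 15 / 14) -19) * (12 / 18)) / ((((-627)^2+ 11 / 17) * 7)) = -36499 / 8841878892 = -0.00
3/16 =0.19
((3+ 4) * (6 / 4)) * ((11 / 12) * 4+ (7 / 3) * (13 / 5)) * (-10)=-1022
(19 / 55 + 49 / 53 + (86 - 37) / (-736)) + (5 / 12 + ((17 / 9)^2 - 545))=-93808879243 / 173780640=-539.81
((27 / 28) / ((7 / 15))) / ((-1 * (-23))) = 405 / 4508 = 0.09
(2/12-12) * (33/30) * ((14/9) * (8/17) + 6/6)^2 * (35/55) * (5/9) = -34901825/2528172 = -13.81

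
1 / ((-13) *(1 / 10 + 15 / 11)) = -110 / 2093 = -0.05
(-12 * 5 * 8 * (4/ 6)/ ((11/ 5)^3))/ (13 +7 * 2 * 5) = -40000/ 110473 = -0.36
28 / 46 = 14 / 23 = 0.61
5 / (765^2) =1 / 117045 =0.00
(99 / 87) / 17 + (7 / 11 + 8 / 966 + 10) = 28056944 / 2619309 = 10.71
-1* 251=-251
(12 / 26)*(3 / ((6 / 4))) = 12 / 13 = 0.92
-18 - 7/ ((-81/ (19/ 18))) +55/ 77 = -175487/ 10206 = -17.19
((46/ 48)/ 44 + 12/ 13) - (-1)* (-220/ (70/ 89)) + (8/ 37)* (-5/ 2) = -993101119/ 3555552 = -279.31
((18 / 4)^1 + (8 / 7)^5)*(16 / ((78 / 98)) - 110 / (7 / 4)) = -1265238964 / 4588311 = -275.75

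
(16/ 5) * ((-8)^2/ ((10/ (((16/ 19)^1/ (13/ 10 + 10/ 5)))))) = 16384/ 3135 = 5.23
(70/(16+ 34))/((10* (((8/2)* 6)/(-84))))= -49/100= -0.49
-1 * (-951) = 951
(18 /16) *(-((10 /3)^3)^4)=-125000000000 /59049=-2116885.98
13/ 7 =1.86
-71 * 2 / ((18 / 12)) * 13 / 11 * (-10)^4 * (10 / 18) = -184600000 / 297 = -621548.82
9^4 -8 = 6553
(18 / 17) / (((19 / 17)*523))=18 / 9937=0.00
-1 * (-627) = 627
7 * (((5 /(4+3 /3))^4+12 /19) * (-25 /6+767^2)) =765946853 /114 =6718832.04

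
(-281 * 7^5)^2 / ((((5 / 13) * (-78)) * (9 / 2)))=-22304528136289 / 135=-165218726935.47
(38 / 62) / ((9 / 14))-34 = -9220 / 279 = -33.05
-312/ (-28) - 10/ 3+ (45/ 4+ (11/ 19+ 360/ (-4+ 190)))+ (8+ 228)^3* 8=5202602746241/ 49476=105154069.57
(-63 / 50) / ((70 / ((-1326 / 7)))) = 5967 / 1750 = 3.41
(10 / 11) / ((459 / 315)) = 350 / 561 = 0.62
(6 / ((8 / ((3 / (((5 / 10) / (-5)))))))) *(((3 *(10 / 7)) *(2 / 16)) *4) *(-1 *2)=675 / 7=96.43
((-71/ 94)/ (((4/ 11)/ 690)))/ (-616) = 2.33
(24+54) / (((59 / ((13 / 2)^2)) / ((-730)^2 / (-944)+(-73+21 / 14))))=-989302509 / 27848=-35525.08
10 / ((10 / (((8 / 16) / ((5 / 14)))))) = 7 / 5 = 1.40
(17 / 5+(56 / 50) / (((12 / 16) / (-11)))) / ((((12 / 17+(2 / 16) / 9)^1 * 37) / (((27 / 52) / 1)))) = -0.25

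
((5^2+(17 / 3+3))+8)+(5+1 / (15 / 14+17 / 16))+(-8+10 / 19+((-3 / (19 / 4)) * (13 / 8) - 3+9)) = 64007 / 1434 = 44.64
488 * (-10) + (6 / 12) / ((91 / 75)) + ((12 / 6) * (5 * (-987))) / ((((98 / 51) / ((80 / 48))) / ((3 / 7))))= -10890745 / 1274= -8548.47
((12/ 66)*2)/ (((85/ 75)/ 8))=480/ 187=2.57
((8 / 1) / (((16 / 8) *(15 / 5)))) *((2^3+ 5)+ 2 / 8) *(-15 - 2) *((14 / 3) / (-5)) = 12614 / 45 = 280.31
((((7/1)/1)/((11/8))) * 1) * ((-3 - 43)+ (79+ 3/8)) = 1869/11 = 169.91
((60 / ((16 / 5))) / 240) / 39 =5 / 2496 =0.00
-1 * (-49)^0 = -1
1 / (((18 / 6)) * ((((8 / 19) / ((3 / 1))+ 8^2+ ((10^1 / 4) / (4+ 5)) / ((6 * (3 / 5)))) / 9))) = 18468 / 395323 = 0.05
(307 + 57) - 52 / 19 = 6864 / 19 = 361.26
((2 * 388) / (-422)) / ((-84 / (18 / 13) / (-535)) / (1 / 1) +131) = -622740 / 44402207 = -0.01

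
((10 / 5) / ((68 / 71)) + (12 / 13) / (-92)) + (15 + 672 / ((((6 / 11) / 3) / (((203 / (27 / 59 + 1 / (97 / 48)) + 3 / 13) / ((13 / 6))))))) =3800094301459 / 10440482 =363976.90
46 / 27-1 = 19 / 27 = 0.70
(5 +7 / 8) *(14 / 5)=329 / 20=16.45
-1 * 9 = -9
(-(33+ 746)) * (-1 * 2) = 1558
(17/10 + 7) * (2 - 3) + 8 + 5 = 43/10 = 4.30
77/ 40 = 1.92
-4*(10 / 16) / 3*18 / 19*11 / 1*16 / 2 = -1320 / 19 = -69.47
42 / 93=14 / 31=0.45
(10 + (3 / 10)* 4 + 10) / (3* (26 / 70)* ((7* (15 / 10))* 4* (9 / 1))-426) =-53 / 12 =-4.42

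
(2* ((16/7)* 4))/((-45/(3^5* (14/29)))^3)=-987614208/3048625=-323.95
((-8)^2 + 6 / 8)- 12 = 211 / 4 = 52.75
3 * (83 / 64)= 3.89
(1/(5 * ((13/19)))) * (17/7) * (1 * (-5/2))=-1.77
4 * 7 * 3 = 84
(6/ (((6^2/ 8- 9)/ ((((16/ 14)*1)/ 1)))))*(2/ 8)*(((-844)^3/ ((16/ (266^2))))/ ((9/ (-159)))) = -161041737313408/ 9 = -17893526368156.44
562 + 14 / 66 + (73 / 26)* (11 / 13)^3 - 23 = 1019635247 / 1885026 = 540.91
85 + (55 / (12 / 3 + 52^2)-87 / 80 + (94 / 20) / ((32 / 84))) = 65175 / 677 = 96.27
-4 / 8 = -1 / 2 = -0.50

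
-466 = -466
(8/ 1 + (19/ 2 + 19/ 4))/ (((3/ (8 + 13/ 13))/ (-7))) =-1869/ 4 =-467.25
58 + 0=58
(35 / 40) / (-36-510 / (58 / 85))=-203 / 181752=-0.00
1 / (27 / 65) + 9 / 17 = 1348 / 459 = 2.94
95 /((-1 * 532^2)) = -5 /14896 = -0.00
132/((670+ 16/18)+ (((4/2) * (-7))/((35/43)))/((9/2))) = 990/5003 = 0.20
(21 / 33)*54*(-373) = -140994 / 11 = -12817.64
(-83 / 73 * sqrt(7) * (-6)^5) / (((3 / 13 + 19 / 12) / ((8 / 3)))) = 268489728 * sqrt(7) / 20659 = 34384.87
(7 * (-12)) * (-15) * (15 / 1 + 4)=23940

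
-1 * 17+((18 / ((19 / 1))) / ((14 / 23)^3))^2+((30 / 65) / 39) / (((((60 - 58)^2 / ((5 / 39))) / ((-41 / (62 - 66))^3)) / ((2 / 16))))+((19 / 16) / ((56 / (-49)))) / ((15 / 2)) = 799922178532921 / 1433232720890880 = 0.56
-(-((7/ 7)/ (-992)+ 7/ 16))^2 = -187489/ 984064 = -0.19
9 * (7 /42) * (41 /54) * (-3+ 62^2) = 157481 /36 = 4374.47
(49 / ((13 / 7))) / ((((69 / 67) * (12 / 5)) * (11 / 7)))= 804335 / 118404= 6.79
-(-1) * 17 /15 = 17 /15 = 1.13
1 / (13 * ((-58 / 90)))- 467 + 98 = -139158 / 377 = -369.12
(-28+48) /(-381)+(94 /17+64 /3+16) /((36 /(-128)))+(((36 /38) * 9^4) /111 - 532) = -25754122282 /40979979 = -628.46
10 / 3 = 3.33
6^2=36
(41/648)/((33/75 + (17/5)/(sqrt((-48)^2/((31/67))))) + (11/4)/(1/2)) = 36260400/3403937753 - 174250 * sqrt(2077)/91906319331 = 0.01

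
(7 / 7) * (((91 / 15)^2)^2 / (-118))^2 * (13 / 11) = 61132828589969773 / 392542579687500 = 155.74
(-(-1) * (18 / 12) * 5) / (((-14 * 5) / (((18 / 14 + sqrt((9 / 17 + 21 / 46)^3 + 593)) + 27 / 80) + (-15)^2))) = -380727 / 15680-3 * sqrt(222117631884170) / 17122672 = -26.89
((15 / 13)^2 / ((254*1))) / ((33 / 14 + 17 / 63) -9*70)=-14175 / 1696628687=-0.00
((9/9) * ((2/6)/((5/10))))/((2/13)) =13/3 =4.33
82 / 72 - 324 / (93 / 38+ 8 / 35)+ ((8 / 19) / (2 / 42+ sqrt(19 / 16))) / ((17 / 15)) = -41515802293729 / 346094826876+ 211680 * sqrt(19) / 2701249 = -119.61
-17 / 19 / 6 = -17 / 114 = -0.15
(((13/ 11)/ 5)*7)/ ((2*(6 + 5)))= 91/ 1210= 0.08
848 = 848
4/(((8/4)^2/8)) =8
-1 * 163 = -163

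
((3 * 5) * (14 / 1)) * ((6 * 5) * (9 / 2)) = 28350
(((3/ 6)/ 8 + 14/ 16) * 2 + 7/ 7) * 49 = 1127/ 8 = 140.88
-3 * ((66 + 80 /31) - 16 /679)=-4329174 /21049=-205.67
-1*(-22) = 22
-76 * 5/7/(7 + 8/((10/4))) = -1900/357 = -5.32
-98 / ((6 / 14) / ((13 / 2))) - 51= -4612 / 3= -1537.33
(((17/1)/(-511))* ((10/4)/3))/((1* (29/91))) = -1105/12702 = -0.09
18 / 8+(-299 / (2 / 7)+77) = -3869 / 4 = -967.25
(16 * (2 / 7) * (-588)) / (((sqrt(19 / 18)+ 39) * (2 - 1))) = -1886976 / 27359+ 8064 * sqrt(38) / 27359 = -67.15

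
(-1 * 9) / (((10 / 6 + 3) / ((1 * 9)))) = -243 / 14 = -17.36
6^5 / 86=3888 / 43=90.42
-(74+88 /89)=-74.99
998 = 998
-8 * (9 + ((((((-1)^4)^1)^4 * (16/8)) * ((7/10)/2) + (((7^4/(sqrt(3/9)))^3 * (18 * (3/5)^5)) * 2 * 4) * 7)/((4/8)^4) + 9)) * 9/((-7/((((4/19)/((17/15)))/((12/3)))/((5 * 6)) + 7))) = 23772888/11305 + 3785433069113091099648 * sqrt(3)/1009375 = 6495665539920629.81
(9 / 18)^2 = 1 / 4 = 0.25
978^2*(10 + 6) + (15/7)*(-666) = 107116218/7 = 15302316.86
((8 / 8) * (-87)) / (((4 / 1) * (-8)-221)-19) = 87 / 272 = 0.32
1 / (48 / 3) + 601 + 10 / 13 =125181 / 208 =601.83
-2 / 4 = -1 / 2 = -0.50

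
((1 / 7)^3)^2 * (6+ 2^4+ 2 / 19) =60 / 319333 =0.00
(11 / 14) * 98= 77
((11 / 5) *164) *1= 1804 / 5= 360.80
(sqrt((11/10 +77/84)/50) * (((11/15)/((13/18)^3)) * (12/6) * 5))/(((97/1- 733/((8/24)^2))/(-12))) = 117612 * sqrt(30)/89253125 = 0.01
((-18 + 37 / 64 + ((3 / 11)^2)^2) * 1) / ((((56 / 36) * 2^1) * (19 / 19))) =-146875779 / 26236672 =-5.60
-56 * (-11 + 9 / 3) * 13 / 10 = 2912 / 5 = 582.40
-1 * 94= -94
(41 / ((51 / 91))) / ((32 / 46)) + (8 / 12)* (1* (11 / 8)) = 86561 / 816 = 106.08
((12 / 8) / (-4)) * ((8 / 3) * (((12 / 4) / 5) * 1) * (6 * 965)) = -3474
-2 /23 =-0.09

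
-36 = -36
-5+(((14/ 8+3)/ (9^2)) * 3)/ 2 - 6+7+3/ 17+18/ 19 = -194527/ 69768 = -2.79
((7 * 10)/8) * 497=4348.75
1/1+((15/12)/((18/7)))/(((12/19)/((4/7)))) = 311/216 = 1.44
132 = 132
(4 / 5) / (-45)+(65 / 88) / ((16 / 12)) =42467 / 79200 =0.54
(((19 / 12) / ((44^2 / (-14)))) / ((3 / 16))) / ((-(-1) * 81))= -133 / 176418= -0.00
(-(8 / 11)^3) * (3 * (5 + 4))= -13824 / 1331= -10.39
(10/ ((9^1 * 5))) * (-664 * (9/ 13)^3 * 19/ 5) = -2043792/ 10985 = -186.05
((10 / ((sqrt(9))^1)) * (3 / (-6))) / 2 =-5 / 6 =-0.83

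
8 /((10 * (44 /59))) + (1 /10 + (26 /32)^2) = 25807 /14080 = 1.83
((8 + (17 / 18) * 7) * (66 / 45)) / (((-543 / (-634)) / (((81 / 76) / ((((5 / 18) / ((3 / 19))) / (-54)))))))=-1337104098 / 1633525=-818.54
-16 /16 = -1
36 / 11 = 3.27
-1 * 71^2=-5041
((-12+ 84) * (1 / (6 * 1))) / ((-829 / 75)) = -900 / 829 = -1.09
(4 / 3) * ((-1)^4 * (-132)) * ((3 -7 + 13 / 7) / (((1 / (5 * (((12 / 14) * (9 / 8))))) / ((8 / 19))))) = 712800 / 931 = 765.63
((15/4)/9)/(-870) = -1/2088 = -0.00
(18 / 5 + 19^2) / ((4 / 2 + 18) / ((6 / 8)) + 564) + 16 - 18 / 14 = 950863 / 62020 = 15.33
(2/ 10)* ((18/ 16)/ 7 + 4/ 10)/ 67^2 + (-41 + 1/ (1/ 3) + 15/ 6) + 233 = 1241208657/ 6284600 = 197.50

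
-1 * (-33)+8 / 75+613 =48458 / 75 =646.11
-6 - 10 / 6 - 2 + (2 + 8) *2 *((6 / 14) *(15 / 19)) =-2.90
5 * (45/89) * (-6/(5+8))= -1350/1157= -1.17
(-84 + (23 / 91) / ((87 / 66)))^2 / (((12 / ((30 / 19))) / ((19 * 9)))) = 1100613800250 / 6964321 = 158036.05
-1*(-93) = 93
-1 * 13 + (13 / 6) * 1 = -10.83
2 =2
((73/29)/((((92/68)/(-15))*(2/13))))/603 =-80665/268134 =-0.30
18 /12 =3 /2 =1.50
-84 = -84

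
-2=-2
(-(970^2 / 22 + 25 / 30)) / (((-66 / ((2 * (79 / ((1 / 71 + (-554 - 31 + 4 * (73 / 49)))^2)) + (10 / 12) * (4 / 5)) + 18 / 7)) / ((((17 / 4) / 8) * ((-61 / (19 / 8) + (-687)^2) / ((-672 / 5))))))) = -14137234456082465541994177075 / 3611077536301928275968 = -3914962.86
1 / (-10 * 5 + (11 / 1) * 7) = 1 / 27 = 0.04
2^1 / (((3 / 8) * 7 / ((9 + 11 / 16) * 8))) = 1240 / 21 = 59.05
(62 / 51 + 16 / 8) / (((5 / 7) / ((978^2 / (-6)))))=-717675.58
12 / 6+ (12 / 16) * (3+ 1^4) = 5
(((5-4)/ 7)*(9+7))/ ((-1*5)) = -16/ 35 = -0.46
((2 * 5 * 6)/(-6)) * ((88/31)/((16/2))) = -110/31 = -3.55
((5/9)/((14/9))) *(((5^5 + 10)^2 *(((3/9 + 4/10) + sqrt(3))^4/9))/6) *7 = 382470836 *sqrt(3)/81 + 10486890799/1215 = 16809691.03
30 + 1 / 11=331 / 11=30.09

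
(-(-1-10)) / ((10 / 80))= 88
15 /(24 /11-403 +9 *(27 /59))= -9735 /257458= -0.04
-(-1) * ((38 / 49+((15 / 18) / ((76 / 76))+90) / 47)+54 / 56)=101491 / 27636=3.67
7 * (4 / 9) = 28 / 9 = 3.11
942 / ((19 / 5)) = 247.89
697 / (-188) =-697 / 188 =-3.71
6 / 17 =0.35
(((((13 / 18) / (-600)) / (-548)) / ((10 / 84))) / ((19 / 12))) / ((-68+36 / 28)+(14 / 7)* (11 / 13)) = -8281 / 46205853000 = -0.00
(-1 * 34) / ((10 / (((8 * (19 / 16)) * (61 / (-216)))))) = 19703 / 2160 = 9.12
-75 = -75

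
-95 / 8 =-11.88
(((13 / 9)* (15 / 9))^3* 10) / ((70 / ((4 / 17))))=0.47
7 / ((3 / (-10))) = -70 / 3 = -23.33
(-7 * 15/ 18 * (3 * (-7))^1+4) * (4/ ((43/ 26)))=13156/ 43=305.95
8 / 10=4 / 5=0.80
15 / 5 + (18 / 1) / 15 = 21 / 5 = 4.20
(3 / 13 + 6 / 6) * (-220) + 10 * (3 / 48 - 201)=-237135 / 104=-2280.14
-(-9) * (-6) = -54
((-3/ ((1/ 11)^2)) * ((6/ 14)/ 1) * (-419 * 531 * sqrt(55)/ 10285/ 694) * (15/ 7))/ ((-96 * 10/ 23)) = -46055223 * sqrt(55)/ 184992640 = -1.85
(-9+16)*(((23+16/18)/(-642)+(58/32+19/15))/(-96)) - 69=-1535860279/22187520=-69.22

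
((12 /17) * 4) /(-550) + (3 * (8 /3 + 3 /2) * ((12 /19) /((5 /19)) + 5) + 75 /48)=7035491 /74800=94.06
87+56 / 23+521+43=15029 / 23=653.43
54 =54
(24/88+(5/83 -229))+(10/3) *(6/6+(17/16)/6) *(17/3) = -81420571/394416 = -206.43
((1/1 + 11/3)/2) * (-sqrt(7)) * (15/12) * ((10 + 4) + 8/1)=-385 * sqrt(7)/6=-169.77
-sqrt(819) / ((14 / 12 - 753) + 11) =18* sqrt(91) / 4445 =0.04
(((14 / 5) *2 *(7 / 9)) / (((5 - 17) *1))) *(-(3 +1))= 196 / 135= 1.45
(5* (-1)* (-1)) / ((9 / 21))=35 / 3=11.67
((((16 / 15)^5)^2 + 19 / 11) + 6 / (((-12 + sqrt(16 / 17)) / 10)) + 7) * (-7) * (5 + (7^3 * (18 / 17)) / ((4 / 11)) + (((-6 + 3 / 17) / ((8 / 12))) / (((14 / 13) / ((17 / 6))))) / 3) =-5120954846310319897511 / 131125685625000000 + 14223945 * sqrt(17) / 20672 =-36216.77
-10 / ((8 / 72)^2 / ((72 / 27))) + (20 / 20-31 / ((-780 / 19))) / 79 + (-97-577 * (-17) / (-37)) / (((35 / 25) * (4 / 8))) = -6104026547 / 2279940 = -2677.28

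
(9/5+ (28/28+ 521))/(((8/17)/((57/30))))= 845937/400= 2114.84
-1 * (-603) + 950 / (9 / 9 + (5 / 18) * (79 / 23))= 881127 / 809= 1089.16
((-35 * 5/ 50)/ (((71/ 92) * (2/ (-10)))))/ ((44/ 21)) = 16905/ 1562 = 10.82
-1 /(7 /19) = -19 /7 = -2.71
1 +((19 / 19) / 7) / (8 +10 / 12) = 1.02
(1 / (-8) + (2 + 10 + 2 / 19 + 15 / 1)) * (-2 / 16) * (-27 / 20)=110727 / 24320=4.55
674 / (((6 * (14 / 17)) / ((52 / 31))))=148954 / 651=228.81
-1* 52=-52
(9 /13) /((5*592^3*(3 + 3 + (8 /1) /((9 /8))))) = 81 /1591330856960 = 0.00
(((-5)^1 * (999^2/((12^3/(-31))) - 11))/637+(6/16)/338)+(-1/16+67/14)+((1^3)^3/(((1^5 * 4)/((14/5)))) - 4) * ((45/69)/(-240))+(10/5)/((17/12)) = 152065738177/1036118720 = 146.76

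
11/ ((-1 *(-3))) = 11/ 3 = 3.67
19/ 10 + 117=1189/ 10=118.90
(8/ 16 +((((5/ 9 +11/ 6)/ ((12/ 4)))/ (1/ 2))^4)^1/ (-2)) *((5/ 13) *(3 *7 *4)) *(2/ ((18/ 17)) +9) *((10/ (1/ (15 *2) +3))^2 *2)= -8084608000000/ 389191959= -20772.80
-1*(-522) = 522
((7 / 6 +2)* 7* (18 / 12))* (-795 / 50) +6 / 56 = -147999 / 280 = -528.57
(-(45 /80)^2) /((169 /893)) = -72333 /43264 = -1.67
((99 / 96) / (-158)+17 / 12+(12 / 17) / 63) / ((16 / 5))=12827575 / 28879872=0.44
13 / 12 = 1.08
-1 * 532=-532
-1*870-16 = -886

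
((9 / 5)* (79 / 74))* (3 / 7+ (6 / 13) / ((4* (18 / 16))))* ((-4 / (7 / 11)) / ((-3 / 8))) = 403216 / 23569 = 17.11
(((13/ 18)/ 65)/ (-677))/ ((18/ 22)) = -11/ 548370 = -0.00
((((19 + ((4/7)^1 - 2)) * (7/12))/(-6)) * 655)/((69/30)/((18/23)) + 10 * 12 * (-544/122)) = 24572325/11685862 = 2.10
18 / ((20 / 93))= 837 / 10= 83.70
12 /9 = 1.33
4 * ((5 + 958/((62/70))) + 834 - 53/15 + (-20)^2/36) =10759304/1395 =7712.76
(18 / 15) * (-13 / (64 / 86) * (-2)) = 1677 / 40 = 41.92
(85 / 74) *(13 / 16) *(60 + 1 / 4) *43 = 11451115 / 4736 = 2417.89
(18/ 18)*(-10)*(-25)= 250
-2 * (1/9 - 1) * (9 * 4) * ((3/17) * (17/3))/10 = 32/5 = 6.40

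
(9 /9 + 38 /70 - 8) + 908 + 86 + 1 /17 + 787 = 1774.60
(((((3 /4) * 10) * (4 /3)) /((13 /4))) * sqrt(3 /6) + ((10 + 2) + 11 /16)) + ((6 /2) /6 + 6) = 20 * sqrt(2) /13 + 307 /16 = 21.36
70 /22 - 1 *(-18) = 233 /11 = 21.18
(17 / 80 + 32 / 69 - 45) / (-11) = 244667 / 60720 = 4.03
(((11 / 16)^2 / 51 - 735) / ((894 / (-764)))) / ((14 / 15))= 9164217245 / 13617408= 672.98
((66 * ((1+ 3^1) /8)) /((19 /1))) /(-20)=-33 /380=-0.09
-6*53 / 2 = -159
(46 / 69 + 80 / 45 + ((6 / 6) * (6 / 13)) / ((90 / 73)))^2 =2719201 / 342225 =7.95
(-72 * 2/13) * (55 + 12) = -9648/13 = -742.15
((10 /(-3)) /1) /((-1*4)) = 5 /6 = 0.83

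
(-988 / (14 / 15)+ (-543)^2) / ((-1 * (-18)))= 685511 / 42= 16321.69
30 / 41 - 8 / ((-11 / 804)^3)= 170467696122 / 54571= 3123778.13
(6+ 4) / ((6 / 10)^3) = 1250 / 27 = 46.30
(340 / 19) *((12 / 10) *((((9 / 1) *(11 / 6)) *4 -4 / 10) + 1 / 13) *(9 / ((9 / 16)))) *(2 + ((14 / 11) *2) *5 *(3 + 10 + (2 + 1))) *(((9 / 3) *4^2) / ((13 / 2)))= 465507606528 / 13585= 34266294.19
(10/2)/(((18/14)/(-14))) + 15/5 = -463/9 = -51.44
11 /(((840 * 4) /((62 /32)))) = 341 /53760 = 0.01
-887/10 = -88.70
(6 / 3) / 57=2 / 57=0.04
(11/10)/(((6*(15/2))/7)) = 77/450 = 0.17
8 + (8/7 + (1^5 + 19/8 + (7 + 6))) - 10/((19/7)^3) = 9609431/384104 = 25.02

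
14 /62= 0.23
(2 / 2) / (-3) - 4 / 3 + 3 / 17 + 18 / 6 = 77 / 51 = 1.51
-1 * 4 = -4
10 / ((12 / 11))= 55 / 6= 9.17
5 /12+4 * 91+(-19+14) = 4313 /12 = 359.42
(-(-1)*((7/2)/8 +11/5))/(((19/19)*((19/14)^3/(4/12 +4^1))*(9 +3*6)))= 940849/5555790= 0.17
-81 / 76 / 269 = -81 / 20444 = -0.00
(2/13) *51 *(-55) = -5610/13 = -431.54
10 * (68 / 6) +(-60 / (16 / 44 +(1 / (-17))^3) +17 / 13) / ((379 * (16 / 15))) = 174851160715 / 1548339312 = 112.93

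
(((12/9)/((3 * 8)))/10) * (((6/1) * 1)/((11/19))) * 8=76/165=0.46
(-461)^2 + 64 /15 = 3187879 /15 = 212525.27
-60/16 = -15/4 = -3.75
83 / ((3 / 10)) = 276.67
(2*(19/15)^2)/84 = 0.04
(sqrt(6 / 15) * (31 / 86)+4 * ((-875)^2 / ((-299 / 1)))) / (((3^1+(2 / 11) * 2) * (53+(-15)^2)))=-16843750 / 1537757+341 * sqrt(10) / 4422980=-10.95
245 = 245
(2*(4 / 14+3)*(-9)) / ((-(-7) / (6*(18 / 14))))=-22356 / 343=-65.18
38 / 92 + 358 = 16487 / 46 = 358.41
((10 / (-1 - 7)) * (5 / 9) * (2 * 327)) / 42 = -2725 / 252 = -10.81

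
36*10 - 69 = 291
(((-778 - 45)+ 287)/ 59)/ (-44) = 134/ 649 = 0.21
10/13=0.77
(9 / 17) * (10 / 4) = 45 / 34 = 1.32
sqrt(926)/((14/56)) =4 * sqrt(926) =121.72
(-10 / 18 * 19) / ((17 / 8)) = -760 / 153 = -4.97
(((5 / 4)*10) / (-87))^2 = 625 / 30276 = 0.02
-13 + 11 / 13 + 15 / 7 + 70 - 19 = 3730 / 91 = 40.99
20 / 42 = 10 / 21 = 0.48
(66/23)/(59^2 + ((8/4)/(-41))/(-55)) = 0.00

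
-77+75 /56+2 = -4125 /56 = -73.66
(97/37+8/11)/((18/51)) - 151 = -345571/2442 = -141.51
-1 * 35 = -35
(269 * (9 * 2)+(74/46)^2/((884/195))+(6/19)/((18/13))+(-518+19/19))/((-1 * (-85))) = 8869635431/174284340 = 50.89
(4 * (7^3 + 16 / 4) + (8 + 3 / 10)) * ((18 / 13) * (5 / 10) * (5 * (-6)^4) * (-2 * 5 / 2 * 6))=-2442966480 / 13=-187920498.46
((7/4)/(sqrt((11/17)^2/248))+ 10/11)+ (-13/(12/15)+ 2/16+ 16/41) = -53491/3608+ 119 * sqrt(62)/22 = 27.77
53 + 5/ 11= 588/ 11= 53.45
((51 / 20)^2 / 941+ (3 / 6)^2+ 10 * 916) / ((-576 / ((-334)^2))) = -96159060430189 / 54201600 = -1774100.03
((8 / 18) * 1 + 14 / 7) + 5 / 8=221 / 72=3.07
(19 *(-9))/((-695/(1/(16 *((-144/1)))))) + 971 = 971.00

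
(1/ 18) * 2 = 1/ 9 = 0.11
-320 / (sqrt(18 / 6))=-320 *sqrt(3) / 3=-184.75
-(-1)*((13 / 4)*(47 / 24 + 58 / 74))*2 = 31655 / 1776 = 17.82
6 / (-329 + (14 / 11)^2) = -0.02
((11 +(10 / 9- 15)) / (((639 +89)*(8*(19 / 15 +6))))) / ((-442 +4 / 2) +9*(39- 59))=1 / 9082752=0.00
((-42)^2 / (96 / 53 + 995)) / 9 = 10388 / 52831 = 0.20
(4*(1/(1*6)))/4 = 1/6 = 0.17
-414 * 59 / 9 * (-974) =2643436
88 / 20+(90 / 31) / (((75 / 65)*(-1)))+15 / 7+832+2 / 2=908174 / 1085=837.03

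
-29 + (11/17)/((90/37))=-43963/1530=-28.73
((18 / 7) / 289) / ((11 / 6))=108 / 22253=0.00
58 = 58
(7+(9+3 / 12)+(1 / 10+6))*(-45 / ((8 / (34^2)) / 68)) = -19764999 / 2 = -9882499.50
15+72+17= 104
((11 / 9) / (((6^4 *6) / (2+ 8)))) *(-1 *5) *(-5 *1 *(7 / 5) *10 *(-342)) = -182875 / 972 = -188.14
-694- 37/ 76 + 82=-46549/ 76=-612.49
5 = 5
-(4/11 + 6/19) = -142/209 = -0.68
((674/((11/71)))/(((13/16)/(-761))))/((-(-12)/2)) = -291335152/429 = -679102.92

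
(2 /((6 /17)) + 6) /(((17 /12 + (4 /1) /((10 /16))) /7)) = 700 /67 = 10.45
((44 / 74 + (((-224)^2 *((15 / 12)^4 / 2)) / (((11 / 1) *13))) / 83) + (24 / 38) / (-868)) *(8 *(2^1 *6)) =1000225997280 / 1810627819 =552.42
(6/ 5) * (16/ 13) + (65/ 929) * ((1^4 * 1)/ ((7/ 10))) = 666538/ 422695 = 1.58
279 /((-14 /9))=-2511 /14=-179.36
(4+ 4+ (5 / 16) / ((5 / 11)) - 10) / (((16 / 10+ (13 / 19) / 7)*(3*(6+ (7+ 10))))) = -4655 / 415472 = -0.01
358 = 358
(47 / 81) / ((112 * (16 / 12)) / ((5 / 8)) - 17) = 235 / 89883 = 0.00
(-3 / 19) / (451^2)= -3 / 3864619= -0.00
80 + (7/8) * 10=355/4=88.75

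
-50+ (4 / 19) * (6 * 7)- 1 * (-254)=4044 / 19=212.84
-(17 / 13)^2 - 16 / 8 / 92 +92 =701745 / 7774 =90.27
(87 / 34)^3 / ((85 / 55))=7243533 / 668168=10.84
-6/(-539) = 6/539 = 0.01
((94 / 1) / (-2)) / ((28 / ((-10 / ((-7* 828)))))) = -235 / 81144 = -0.00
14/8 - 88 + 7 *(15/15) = -317/4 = -79.25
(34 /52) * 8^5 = 278528 /13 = 21425.23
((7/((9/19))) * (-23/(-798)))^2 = 529/2916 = 0.18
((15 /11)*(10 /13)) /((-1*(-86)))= 75 /6149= 0.01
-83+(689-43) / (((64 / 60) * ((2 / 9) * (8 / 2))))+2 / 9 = 344765 / 576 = 598.55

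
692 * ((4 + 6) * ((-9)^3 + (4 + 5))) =-4982400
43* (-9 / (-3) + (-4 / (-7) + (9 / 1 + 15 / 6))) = 9073 / 14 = 648.07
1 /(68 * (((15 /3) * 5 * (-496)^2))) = 1 /418227200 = 0.00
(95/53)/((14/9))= 855/742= 1.15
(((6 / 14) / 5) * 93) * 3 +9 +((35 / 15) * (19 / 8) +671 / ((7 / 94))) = 9049.03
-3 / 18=-1 / 6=-0.17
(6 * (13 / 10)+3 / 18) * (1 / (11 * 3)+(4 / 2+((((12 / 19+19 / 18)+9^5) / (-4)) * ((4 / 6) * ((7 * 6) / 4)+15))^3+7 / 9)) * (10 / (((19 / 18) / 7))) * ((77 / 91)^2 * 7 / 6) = -1194998167692458179209807305119 / 79043335488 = -15118265952654254711.22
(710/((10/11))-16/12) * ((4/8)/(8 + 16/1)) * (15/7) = 11695/336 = 34.81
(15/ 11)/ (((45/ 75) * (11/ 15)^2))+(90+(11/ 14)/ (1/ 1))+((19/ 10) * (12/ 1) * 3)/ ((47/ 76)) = 900390913/ 4378990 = 205.62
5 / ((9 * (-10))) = -1 / 18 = -0.06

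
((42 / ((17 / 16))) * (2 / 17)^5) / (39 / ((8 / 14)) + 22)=86016 / 8713662409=0.00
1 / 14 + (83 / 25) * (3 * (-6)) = -20891 / 350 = -59.69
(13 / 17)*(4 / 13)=4 / 17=0.24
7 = 7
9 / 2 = 4.50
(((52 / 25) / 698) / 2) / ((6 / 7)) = 0.00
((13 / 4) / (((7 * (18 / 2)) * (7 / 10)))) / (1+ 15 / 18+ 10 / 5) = 65 / 3381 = 0.02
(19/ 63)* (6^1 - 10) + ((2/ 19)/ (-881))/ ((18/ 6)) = -1272206/ 1054557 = -1.21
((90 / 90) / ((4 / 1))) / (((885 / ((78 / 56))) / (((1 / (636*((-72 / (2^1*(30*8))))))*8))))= -0.00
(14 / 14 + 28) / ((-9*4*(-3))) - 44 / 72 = -37 / 108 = -0.34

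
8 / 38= 4 / 19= 0.21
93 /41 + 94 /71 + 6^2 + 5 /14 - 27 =527739 /40754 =12.95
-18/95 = -0.19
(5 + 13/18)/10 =0.57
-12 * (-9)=108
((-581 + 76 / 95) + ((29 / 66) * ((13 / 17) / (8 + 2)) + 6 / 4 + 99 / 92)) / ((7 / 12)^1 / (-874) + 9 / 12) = -5664012328 / 7348165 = -770.81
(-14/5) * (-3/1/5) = 42/25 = 1.68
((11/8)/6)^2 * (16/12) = 121/1728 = 0.07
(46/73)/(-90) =-23/3285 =-0.01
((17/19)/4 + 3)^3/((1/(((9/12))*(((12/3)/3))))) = 14706125/438976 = 33.50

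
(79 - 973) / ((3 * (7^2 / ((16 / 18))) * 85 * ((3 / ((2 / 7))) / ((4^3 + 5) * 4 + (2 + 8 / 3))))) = -4014656 / 2361555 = -1.70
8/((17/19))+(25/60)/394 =718741/80376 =8.94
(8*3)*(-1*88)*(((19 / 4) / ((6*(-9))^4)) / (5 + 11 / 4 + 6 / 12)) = -76 / 531441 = -0.00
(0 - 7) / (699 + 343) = -7 / 1042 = -0.01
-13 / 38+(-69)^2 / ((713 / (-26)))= -204919 / 1178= -173.96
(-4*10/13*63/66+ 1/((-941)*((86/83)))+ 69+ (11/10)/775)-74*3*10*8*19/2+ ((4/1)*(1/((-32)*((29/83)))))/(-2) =-1754606872391518007/10403603782000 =-168653.76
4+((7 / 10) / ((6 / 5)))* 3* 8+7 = 25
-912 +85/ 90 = -16399/ 18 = -911.06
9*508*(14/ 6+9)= 51816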